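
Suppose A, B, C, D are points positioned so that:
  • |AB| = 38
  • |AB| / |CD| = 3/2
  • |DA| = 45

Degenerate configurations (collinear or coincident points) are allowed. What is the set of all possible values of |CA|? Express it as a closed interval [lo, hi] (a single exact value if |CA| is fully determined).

|CA| ∈ [59/3, 211/3]  (≈ [19.6667, 70.3333])

|AB| ∈ {38}
|AD| ∈ {45}
|CD| ∈ {76/3}
|BD| ∈ [7, 83]
|AC| ∈ [59/3, 211/3]
|BC| ∈ [0, 325/3]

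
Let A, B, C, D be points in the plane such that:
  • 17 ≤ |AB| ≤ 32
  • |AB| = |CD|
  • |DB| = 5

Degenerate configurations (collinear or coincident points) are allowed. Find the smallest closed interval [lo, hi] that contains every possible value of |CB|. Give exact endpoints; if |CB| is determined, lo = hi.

|CB| ∈ [12, 37]  (≈ [12.0000, 37.0000])

|AB| ∈ [17, 32]
|BD| ∈ {5}
|CD| ∈ [17, 32]
|AD| ∈ [12, 37]
|BC| ∈ [12, 37]
|AC| ∈ [0, 69]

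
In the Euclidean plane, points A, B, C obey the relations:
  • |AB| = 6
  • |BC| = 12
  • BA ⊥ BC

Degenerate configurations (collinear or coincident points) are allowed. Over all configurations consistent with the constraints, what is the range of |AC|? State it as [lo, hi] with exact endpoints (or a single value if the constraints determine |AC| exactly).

|AB| ∈ {6}
|BC| ∈ {12}
|AC| ∈ {6·√(5)}

|AC| = 6·√(5)  (≈ 13.4164)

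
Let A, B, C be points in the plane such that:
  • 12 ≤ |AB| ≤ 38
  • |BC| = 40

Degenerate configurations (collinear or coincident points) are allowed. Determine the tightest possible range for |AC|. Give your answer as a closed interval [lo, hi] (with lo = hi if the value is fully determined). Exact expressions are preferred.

|AB| ∈ [12, 38]
|BC| ∈ {40}
|AC| ∈ [2, 78]

|AC| ∈ [2, 78]  (≈ [2.0000, 78.0000])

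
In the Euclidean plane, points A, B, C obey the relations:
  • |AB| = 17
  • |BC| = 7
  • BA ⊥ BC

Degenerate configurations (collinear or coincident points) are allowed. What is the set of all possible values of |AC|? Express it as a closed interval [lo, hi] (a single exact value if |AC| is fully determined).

|AC| = 13·√(2)  (≈ 18.3848)

|AB| ∈ {17}
|BC| ∈ {7}
|AC| ∈ {13·√(2)}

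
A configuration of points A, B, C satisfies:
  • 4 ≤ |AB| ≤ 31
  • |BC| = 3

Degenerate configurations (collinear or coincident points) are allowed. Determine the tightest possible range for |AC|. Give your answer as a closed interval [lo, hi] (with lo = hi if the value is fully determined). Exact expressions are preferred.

|AC| ∈ [1, 34]  (≈ [1.0000, 34.0000])

|AB| ∈ [4, 31]
|BC| ∈ {3}
|AC| ∈ [1, 34]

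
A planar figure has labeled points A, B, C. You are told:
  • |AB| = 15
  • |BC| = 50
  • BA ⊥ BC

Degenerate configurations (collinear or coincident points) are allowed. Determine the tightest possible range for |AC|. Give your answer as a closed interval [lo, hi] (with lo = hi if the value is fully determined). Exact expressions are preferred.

|AB| ∈ {15}
|BC| ∈ {50}
|AC| ∈ {5·√(109)}

|AC| = 5·√(109)  (≈ 52.2015)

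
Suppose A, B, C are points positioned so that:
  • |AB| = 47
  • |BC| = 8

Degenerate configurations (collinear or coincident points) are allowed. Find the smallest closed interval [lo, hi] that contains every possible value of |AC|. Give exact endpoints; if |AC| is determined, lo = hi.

|AB| ∈ {47}
|BC| ∈ {8}
|AC| ∈ [39, 55]

|AC| ∈ [39, 55]  (≈ [39.0000, 55.0000])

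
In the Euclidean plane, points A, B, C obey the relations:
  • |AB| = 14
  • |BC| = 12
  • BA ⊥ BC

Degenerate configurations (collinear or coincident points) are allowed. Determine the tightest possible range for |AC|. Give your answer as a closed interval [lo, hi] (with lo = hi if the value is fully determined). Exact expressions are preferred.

|AC| = 2·√(85)  (≈ 18.4391)

|AB| ∈ {14}
|BC| ∈ {12}
|AC| ∈ {2·√(85)}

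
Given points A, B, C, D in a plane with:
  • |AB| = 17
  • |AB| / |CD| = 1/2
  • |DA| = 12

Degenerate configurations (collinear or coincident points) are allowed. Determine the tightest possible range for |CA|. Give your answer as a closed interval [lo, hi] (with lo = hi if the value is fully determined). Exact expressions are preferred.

|AB| ∈ {17}
|AD| ∈ {12}
|CD| ∈ {34}
|BD| ∈ [5, 29]
|AC| ∈ [22, 46]
|BC| ∈ [5, 63]

|CA| ∈ [22, 46]  (≈ [22.0000, 46.0000])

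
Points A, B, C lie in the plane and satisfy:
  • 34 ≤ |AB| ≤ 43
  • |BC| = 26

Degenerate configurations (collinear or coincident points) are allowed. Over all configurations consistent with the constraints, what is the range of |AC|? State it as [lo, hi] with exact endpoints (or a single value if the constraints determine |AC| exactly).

|AB| ∈ [34, 43]
|BC| ∈ {26}
|AC| ∈ [8, 69]

|AC| ∈ [8, 69]  (≈ [8.0000, 69.0000])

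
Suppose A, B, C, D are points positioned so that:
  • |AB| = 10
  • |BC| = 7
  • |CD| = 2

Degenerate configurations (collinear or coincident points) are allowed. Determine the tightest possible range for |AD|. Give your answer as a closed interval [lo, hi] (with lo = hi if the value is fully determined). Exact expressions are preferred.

|AD| ∈ [1, 19]  (≈ [1.0000, 19.0000])

|AB| ∈ {10}
|BC| ∈ {7}
|CD| ∈ {2}
|AC| ∈ [3, 17]
|BD| ∈ [5, 9]
|AD| ∈ [1, 19]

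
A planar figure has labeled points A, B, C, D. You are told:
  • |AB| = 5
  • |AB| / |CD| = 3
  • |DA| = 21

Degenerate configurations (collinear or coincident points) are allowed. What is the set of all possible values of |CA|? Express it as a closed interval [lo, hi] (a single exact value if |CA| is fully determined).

|AB| ∈ {5}
|AD| ∈ {21}
|CD| ∈ {5/3}
|BD| ∈ [16, 26]
|AC| ∈ [58/3, 68/3]
|BC| ∈ [43/3, 83/3]

|CA| ∈ [58/3, 68/3]  (≈ [19.3333, 22.6667])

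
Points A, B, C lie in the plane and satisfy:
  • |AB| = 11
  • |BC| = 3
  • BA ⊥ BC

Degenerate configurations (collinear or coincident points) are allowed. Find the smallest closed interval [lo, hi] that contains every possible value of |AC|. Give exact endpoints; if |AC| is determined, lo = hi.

|AB| ∈ {11}
|BC| ∈ {3}
|AC| ∈ {√(130)}

|AC| = √(130)  (≈ 11.4018)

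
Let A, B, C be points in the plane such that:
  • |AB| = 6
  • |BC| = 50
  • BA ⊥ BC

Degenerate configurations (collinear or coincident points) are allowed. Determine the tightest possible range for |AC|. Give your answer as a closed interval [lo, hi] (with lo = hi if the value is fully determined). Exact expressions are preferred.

|AC| = 2·√(634)  (≈ 50.3587)

|AB| ∈ {6}
|BC| ∈ {50}
|AC| ∈ {2·√(634)}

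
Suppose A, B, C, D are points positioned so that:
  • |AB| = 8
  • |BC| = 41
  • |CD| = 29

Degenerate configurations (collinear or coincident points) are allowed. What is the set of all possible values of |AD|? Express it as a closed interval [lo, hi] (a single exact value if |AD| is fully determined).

|AD| ∈ [4, 78]  (≈ [4.0000, 78.0000])

|AB| ∈ {8}
|BC| ∈ {41}
|CD| ∈ {29}
|AC| ∈ [33, 49]
|BD| ∈ [12, 70]
|AD| ∈ [4, 78]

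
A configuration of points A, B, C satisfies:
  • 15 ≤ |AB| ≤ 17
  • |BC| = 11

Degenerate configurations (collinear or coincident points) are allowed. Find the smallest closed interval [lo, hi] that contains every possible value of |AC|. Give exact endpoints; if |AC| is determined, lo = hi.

|AC| ∈ [4, 28]  (≈ [4.0000, 28.0000])

|AB| ∈ [15, 17]
|BC| ∈ {11}
|AC| ∈ [4, 28]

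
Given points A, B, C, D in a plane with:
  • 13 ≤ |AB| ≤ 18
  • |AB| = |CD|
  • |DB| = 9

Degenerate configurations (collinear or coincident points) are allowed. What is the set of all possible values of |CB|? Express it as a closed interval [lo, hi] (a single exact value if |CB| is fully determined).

|AB| ∈ [13, 18]
|BD| ∈ {9}
|CD| ∈ [13, 18]
|AD| ∈ [4, 27]
|BC| ∈ [4, 27]
|AC| ∈ [0, 45]

|CB| ∈ [4, 27]  (≈ [4.0000, 27.0000])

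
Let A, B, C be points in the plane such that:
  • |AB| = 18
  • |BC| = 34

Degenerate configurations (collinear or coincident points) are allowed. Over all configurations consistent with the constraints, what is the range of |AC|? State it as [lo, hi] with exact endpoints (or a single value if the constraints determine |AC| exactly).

|AB| ∈ {18}
|BC| ∈ {34}
|AC| ∈ [16, 52]

|AC| ∈ [16, 52]  (≈ [16.0000, 52.0000])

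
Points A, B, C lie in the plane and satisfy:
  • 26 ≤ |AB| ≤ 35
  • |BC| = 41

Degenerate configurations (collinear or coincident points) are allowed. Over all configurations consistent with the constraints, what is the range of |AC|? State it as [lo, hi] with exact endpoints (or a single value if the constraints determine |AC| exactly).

|AC| ∈ [6, 76]  (≈ [6.0000, 76.0000])

|AB| ∈ [26, 35]
|BC| ∈ {41}
|AC| ∈ [6, 76]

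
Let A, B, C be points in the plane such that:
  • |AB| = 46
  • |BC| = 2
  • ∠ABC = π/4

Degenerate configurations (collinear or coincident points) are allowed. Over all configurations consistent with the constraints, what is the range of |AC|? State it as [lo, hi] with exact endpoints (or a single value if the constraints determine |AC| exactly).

|AB| ∈ {46}
|BC| ∈ {2}
|AC| ∈ {2·√(530 - 23·√(2))}

|AC| = 2·√(530 - 23·√(2))  (≈ 44.6082)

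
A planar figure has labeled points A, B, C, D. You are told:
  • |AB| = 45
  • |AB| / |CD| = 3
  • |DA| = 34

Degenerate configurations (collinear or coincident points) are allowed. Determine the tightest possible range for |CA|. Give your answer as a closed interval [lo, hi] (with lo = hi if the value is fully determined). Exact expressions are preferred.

|AB| ∈ {45}
|AD| ∈ {34}
|CD| ∈ {15}
|BD| ∈ [11, 79]
|AC| ∈ [19, 49]
|BC| ∈ [0, 94]

|CA| ∈ [19, 49]  (≈ [19.0000, 49.0000])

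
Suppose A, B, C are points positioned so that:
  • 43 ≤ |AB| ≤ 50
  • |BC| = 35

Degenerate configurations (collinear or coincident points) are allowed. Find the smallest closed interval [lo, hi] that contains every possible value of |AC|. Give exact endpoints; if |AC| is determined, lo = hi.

|AC| ∈ [8, 85]  (≈ [8.0000, 85.0000])

|AB| ∈ [43, 50]
|BC| ∈ {35}
|AC| ∈ [8, 85]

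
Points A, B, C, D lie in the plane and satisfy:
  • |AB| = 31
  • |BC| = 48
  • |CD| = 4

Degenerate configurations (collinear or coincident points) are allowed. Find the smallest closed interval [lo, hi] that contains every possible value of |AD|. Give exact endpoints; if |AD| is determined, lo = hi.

|AD| ∈ [13, 83]  (≈ [13.0000, 83.0000])

|AB| ∈ {31}
|BC| ∈ {48}
|CD| ∈ {4}
|AC| ∈ [17, 79]
|BD| ∈ [44, 52]
|AD| ∈ [13, 83]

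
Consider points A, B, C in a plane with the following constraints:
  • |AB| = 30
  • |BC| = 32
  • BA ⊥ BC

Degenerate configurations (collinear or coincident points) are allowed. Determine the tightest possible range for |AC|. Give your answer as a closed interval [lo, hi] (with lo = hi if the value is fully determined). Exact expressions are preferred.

|AB| ∈ {30}
|BC| ∈ {32}
|AC| ∈ {2·√(481)}

|AC| = 2·√(481)  (≈ 43.8634)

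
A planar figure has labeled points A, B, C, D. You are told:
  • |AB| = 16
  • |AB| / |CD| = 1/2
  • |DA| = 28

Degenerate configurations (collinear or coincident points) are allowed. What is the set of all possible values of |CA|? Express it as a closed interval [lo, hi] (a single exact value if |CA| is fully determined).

|CA| ∈ [4, 60]  (≈ [4.0000, 60.0000])

|AB| ∈ {16}
|AD| ∈ {28}
|CD| ∈ {32}
|BD| ∈ [12, 44]
|AC| ∈ [4, 60]
|BC| ∈ [0, 76]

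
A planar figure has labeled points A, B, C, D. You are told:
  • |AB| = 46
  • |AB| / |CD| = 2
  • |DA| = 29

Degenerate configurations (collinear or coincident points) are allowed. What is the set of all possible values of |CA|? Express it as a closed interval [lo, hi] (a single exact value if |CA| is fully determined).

|AB| ∈ {46}
|AD| ∈ {29}
|CD| ∈ {23}
|BD| ∈ [17, 75]
|AC| ∈ [6, 52]
|BC| ∈ [0, 98]

|CA| ∈ [6, 52]  (≈ [6.0000, 52.0000])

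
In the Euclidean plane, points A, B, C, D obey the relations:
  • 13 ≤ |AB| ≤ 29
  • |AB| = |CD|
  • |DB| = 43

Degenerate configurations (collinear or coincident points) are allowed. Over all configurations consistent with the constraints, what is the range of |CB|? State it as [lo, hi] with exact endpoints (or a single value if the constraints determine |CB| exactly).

|AB| ∈ [13, 29]
|BD| ∈ {43}
|CD| ∈ [13, 29]
|AD| ∈ [14, 72]
|BC| ∈ [14, 72]
|AC| ∈ [0, 101]

|CB| ∈ [14, 72]  (≈ [14.0000, 72.0000])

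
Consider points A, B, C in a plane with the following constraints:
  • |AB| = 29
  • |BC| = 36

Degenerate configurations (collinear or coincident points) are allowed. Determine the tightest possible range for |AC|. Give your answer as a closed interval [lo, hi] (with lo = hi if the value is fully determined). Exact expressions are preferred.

|AC| ∈ [7, 65]  (≈ [7.0000, 65.0000])

|AB| ∈ {29}
|BC| ∈ {36}
|AC| ∈ [7, 65]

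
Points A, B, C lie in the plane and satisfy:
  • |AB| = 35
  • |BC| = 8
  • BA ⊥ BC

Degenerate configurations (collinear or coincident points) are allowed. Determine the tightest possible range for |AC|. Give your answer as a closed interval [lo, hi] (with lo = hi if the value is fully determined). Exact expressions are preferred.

|AB| ∈ {35}
|BC| ∈ {8}
|AC| ∈ {√(1289)}

|AC| = √(1289)  (≈ 35.9026)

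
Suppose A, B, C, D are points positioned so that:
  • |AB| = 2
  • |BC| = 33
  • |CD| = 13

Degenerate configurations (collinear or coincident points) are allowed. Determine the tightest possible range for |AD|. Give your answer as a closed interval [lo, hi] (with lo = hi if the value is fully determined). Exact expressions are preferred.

|AB| ∈ {2}
|BC| ∈ {33}
|CD| ∈ {13}
|AC| ∈ [31, 35]
|BD| ∈ [20, 46]
|AD| ∈ [18, 48]

|AD| ∈ [18, 48]  (≈ [18.0000, 48.0000])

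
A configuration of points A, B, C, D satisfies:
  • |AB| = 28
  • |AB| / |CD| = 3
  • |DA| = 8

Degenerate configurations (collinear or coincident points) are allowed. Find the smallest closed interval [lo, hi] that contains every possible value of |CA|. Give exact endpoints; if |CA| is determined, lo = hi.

|CA| ∈ [4/3, 52/3]  (≈ [1.3333, 17.3333])

|AB| ∈ {28}
|AD| ∈ {8}
|CD| ∈ {28/3}
|BD| ∈ [20, 36]
|AC| ∈ [4/3, 52/3]
|BC| ∈ [32/3, 136/3]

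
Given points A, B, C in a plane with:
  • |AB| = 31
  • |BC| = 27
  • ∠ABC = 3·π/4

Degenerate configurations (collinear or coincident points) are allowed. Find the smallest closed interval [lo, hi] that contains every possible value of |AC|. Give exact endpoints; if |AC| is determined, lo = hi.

|AB| ∈ {31}
|BC| ∈ {27}
|AC| ∈ {√(837·√(2) + 1690)}

|AC| = √(837·√(2) + 1690)  (≈ 53.6069)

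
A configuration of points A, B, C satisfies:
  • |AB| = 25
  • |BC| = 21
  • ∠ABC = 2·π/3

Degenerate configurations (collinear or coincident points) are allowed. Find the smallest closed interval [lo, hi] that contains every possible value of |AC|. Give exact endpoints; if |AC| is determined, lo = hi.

|AC| = √(1591)  (≈ 39.8873)

|AB| ∈ {25}
|BC| ∈ {21}
|AC| ∈ {√(1591)}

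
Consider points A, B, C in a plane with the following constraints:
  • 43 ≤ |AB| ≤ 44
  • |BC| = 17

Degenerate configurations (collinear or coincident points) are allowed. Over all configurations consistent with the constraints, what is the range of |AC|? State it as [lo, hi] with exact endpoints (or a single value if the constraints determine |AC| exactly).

|AC| ∈ [26, 61]  (≈ [26.0000, 61.0000])

|AB| ∈ [43, 44]
|BC| ∈ {17}
|AC| ∈ [26, 61]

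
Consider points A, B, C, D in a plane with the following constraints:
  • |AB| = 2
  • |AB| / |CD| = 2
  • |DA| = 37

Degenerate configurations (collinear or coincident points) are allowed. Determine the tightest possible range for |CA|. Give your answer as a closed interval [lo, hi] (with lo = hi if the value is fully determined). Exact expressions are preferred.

|AB| ∈ {2}
|AD| ∈ {37}
|CD| ∈ {1}
|BD| ∈ [35, 39]
|AC| ∈ [36, 38]
|BC| ∈ [34, 40]

|CA| ∈ [36, 38]  (≈ [36.0000, 38.0000])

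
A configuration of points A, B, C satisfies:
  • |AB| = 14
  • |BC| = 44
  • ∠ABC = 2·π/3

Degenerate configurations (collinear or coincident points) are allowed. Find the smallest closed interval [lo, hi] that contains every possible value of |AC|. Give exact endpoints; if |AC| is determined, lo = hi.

|AC| = 2·√(687)  (≈ 52.4214)

|AB| ∈ {14}
|BC| ∈ {44}
|AC| ∈ {2·√(687)}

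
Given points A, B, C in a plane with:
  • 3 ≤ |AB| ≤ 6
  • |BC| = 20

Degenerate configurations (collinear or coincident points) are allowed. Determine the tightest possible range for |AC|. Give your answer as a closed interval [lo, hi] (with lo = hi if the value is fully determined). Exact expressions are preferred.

|AB| ∈ [3, 6]
|BC| ∈ {20}
|AC| ∈ [14, 26]

|AC| ∈ [14, 26]  (≈ [14.0000, 26.0000])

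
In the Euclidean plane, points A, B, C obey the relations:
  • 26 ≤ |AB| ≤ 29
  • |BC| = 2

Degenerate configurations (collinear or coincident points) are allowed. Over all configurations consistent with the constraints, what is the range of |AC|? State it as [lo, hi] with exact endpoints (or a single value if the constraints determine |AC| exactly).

|AB| ∈ [26, 29]
|BC| ∈ {2}
|AC| ∈ [24, 31]

|AC| ∈ [24, 31]  (≈ [24.0000, 31.0000])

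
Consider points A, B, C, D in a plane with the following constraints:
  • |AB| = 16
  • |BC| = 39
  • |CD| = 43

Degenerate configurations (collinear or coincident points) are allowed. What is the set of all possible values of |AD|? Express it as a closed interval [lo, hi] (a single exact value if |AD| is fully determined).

|AD| ∈ [0, 98]  (≈ [0.0000, 98.0000])

|AB| ∈ {16}
|BC| ∈ {39}
|CD| ∈ {43}
|AC| ∈ [23, 55]
|BD| ∈ [4, 82]
|AD| ∈ [0, 98]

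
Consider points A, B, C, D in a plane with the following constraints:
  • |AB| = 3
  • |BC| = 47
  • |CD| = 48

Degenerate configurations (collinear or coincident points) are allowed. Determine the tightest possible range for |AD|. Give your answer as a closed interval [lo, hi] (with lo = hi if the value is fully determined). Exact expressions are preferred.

|AB| ∈ {3}
|BC| ∈ {47}
|CD| ∈ {48}
|AC| ∈ [44, 50]
|BD| ∈ [1, 95]
|AD| ∈ [0, 98]

|AD| ∈ [0, 98]  (≈ [0.0000, 98.0000])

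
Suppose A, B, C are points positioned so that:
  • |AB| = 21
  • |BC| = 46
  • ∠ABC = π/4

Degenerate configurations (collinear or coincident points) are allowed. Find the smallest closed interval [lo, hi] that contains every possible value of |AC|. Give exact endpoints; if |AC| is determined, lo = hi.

|AC| = √(2557 - 966·√(2))  (≈ 34.5090)

|AB| ∈ {21}
|BC| ∈ {46}
|AC| ∈ {√(2557 - 966·√(2))}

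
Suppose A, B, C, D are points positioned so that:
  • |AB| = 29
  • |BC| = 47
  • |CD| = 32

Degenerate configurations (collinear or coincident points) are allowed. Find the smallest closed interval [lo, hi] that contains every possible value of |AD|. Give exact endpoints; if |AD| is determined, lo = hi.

|AB| ∈ {29}
|BC| ∈ {47}
|CD| ∈ {32}
|AC| ∈ [18, 76]
|BD| ∈ [15, 79]
|AD| ∈ [0, 108]

|AD| ∈ [0, 108]  (≈ [0.0000, 108.0000])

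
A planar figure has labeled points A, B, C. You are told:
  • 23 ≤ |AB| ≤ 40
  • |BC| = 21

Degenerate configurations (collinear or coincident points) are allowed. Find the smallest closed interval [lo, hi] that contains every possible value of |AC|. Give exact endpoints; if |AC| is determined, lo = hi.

|AC| ∈ [2, 61]  (≈ [2.0000, 61.0000])

|AB| ∈ [23, 40]
|BC| ∈ {21}
|AC| ∈ [2, 61]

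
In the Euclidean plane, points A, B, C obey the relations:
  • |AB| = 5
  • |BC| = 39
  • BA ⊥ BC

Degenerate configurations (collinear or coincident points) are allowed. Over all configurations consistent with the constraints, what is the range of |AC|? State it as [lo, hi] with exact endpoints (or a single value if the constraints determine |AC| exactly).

|AB| ∈ {5}
|BC| ∈ {39}
|AC| ∈ {√(1546)}

|AC| = √(1546)  (≈ 39.3192)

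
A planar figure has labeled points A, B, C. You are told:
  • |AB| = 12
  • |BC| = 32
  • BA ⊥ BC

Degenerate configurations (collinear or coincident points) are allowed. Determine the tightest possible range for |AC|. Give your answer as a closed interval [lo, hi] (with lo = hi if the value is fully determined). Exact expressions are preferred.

|AB| ∈ {12}
|BC| ∈ {32}
|AC| ∈ {4·√(73)}

|AC| = 4·√(73)  (≈ 34.1760)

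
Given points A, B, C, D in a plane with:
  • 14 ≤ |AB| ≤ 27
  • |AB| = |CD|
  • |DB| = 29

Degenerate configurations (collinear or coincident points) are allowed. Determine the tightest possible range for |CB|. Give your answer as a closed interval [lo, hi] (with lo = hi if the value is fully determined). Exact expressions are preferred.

|AB| ∈ [14, 27]
|BD| ∈ {29}
|CD| ∈ [14, 27]
|AD| ∈ [2, 56]
|BC| ∈ [2, 56]
|AC| ∈ [0, 83]

|CB| ∈ [2, 56]  (≈ [2.0000, 56.0000])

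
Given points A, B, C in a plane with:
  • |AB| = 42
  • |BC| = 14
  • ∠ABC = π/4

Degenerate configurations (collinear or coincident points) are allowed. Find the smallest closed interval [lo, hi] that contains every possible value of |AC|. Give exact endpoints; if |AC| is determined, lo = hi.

|AB| ∈ {42}
|BC| ∈ {14}
|AC| ∈ {14·√(10 - 3·√(2))}

|AC| = 14·√(10 - 3·√(2))  (≈ 33.5923)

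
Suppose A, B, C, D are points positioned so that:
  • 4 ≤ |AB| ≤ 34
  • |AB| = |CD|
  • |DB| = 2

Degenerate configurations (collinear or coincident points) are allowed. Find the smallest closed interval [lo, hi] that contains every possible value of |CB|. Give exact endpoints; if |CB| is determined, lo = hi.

|AB| ∈ [4, 34]
|BD| ∈ {2}
|CD| ∈ [4, 34]
|AD| ∈ [2, 36]
|BC| ∈ [2, 36]
|AC| ∈ [0, 70]

|CB| ∈ [2, 36]  (≈ [2.0000, 36.0000])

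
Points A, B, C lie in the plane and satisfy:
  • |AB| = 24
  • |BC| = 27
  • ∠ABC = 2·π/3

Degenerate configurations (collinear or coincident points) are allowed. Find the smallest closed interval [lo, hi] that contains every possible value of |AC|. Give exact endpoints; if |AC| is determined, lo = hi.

|AB| ∈ {24}
|BC| ∈ {27}
|AC| ∈ {3·√(217)}

|AC| = 3·√(217)  (≈ 44.1928)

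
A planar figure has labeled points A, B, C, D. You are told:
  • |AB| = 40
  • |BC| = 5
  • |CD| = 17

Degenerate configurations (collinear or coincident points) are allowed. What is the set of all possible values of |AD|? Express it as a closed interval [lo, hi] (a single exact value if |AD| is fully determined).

|AB| ∈ {40}
|BC| ∈ {5}
|CD| ∈ {17}
|AC| ∈ [35, 45]
|BD| ∈ [12, 22]
|AD| ∈ [18, 62]

|AD| ∈ [18, 62]  (≈ [18.0000, 62.0000])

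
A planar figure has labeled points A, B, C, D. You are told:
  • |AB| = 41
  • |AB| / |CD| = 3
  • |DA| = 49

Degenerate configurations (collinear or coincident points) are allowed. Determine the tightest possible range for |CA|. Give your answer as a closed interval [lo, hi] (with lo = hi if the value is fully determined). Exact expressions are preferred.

|AB| ∈ {41}
|AD| ∈ {49}
|CD| ∈ {41/3}
|BD| ∈ [8, 90]
|AC| ∈ [106/3, 188/3]
|BC| ∈ [0, 311/3]

|CA| ∈ [106/3, 188/3]  (≈ [35.3333, 62.6667])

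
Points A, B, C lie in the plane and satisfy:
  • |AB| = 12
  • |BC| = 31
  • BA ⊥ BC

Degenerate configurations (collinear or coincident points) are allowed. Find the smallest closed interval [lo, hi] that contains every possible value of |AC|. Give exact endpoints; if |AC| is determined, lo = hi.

|AB| ∈ {12}
|BC| ∈ {31}
|AC| ∈ {√(1105)}

|AC| = √(1105)  (≈ 33.2415)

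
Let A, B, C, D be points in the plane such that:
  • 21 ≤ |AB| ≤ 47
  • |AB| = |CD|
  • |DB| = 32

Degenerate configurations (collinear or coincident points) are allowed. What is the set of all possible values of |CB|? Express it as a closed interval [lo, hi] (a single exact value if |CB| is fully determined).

|AB| ∈ [21, 47]
|BD| ∈ {32}
|CD| ∈ [21, 47]
|AD| ∈ [0, 79]
|BC| ∈ [0, 79]
|AC| ∈ [0, 126]

|CB| ∈ [0, 79]  (≈ [0.0000, 79.0000])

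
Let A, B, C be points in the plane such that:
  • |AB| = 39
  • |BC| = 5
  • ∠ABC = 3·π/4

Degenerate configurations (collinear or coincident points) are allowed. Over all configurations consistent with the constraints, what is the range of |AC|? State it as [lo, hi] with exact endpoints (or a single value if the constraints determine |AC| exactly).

|AC| = √(195·√(2) + 1546)  (≈ 42.6822)

|AB| ∈ {39}
|BC| ∈ {5}
|AC| ∈ {√(195·√(2) + 1546)}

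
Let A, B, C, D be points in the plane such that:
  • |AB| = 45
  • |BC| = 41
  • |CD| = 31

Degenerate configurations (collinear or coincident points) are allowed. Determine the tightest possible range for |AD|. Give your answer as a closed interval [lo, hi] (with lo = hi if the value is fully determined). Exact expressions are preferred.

|AD| ∈ [0, 117]  (≈ [0.0000, 117.0000])

|AB| ∈ {45}
|BC| ∈ {41}
|CD| ∈ {31}
|AC| ∈ [4, 86]
|BD| ∈ [10, 72]
|AD| ∈ [0, 117]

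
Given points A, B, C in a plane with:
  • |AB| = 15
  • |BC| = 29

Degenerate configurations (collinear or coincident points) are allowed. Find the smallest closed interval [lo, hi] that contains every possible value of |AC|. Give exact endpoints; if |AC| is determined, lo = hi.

|AC| ∈ [14, 44]  (≈ [14.0000, 44.0000])

|AB| ∈ {15}
|BC| ∈ {29}
|AC| ∈ [14, 44]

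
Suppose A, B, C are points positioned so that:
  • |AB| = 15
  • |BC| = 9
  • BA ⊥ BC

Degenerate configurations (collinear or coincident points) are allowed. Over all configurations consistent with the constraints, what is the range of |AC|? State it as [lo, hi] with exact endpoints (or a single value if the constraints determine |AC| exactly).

|AC| = 3·√(34)  (≈ 17.4929)

|AB| ∈ {15}
|BC| ∈ {9}
|AC| ∈ {3·√(34)}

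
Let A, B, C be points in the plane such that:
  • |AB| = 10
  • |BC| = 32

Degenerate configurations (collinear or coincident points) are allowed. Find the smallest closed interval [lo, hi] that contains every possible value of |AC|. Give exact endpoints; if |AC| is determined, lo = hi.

|AB| ∈ {10}
|BC| ∈ {32}
|AC| ∈ [22, 42]

|AC| ∈ [22, 42]  (≈ [22.0000, 42.0000])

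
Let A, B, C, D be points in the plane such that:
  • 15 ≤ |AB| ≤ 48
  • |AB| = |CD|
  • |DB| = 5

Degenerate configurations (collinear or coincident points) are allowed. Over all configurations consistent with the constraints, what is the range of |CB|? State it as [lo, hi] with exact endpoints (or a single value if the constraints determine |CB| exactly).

|AB| ∈ [15, 48]
|BD| ∈ {5}
|CD| ∈ [15, 48]
|AD| ∈ [10, 53]
|BC| ∈ [10, 53]
|AC| ∈ [0, 101]

|CB| ∈ [10, 53]  (≈ [10.0000, 53.0000])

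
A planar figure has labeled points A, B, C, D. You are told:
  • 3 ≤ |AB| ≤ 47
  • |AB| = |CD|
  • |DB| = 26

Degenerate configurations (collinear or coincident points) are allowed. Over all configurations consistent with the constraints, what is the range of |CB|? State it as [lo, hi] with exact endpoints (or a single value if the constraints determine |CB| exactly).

|AB| ∈ [3, 47]
|BD| ∈ {26}
|CD| ∈ [3, 47]
|AD| ∈ [0, 73]
|BC| ∈ [0, 73]
|AC| ∈ [0, 120]

|CB| ∈ [0, 73]  (≈ [0.0000, 73.0000])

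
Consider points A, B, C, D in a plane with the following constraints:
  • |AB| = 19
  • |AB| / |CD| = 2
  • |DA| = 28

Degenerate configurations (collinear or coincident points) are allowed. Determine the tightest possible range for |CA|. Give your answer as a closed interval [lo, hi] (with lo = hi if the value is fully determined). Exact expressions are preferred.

|AB| ∈ {19}
|AD| ∈ {28}
|CD| ∈ {19/2}
|BD| ∈ [9, 47]
|AC| ∈ [37/2, 75/2]
|BC| ∈ [0, 113/2]

|CA| ∈ [37/2, 75/2]  (≈ [18.5000, 37.5000])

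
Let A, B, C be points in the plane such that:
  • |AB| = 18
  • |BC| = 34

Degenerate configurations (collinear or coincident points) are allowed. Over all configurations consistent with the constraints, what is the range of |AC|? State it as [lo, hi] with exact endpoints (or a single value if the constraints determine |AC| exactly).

|AB| ∈ {18}
|BC| ∈ {34}
|AC| ∈ [16, 52]

|AC| ∈ [16, 52]  (≈ [16.0000, 52.0000])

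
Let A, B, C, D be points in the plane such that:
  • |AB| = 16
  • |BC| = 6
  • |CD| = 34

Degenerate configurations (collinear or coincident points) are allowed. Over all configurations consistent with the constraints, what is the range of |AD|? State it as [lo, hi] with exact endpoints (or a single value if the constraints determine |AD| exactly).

|AB| ∈ {16}
|BC| ∈ {6}
|CD| ∈ {34}
|AC| ∈ [10, 22]
|BD| ∈ [28, 40]
|AD| ∈ [12, 56]

|AD| ∈ [12, 56]  (≈ [12.0000, 56.0000])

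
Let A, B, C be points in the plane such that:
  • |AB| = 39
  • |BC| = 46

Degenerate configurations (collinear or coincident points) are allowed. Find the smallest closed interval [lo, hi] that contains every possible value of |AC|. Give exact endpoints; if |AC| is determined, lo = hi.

|AC| ∈ [7, 85]  (≈ [7.0000, 85.0000])

|AB| ∈ {39}
|BC| ∈ {46}
|AC| ∈ [7, 85]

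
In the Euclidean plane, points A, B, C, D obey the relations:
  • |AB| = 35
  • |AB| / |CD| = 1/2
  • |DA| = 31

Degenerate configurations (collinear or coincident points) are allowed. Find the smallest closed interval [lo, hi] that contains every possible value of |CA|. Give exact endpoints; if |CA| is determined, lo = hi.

|AB| ∈ {35}
|AD| ∈ {31}
|CD| ∈ {70}
|BD| ∈ [4, 66]
|AC| ∈ [39, 101]
|BC| ∈ [4, 136]

|CA| ∈ [39, 101]  (≈ [39.0000, 101.0000])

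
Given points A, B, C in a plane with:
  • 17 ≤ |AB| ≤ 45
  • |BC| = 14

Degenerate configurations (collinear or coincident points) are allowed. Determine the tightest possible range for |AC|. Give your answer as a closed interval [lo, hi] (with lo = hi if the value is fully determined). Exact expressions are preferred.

|AB| ∈ [17, 45]
|BC| ∈ {14}
|AC| ∈ [3, 59]

|AC| ∈ [3, 59]  (≈ [3.0000, 59.0000])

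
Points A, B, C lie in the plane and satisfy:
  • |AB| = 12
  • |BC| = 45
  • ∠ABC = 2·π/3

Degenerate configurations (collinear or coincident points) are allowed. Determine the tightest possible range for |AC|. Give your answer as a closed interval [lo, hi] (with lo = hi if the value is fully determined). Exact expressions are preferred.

|AB| ∈ {12}
|BC| ∈ {45}
|AC| ∈ {3·√(301)}

|AC| = 3·√(301)  (≈ 52.0481)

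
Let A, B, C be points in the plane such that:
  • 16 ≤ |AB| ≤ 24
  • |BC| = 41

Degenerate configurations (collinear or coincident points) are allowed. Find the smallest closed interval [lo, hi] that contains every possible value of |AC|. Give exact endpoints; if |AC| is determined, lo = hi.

|AB| ∈ [16, 24]
|BC| ∈ {41}
|AC| ∈ [17, 65]

|AC| ∈ [17, 65]  (≈ [17.0000, 65.0000])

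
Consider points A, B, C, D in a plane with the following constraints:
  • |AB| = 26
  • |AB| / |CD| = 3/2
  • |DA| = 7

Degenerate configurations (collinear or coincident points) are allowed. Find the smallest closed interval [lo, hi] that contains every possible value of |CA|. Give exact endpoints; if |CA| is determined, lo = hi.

|CA| ∈ [31/3, 73/3]  (≈ [10.3333, 24.3333])

|AB| ∈ {26}
|AD| ∈ {7}
|CD| ∈ {52/3}
|BD| ∈ [19, 33]
|AC| ∈ [31/3, 73/3]
|BC| ∈ [5/3, 151/3]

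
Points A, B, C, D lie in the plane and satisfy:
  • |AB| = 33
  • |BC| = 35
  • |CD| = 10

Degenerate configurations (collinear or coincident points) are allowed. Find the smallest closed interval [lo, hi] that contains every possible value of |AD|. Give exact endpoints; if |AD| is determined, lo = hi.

|AB| ∈ {33}
|BC| ∈ {35}
|CD| ∈ {10}
|AC| ∈ [2, 68]
|BD| ∈ [25, 45]
|AD| ∈ [0, 78]

|AD| ∈ [0, 78]  (≈ [0.0000, 78.0000])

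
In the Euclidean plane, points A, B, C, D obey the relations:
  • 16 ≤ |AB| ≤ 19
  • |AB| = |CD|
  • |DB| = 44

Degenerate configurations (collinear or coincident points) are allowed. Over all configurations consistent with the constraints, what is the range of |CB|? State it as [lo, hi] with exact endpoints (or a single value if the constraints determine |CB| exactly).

|CB| ∈ [25, 63]  (≈ [25.0000, 63.0000])

|AB| ∈ [16, 19]
|BD| ∈ {44}
|CD| ∈ [16, 19]
|AD| ∈ [25, 63]
|BC| ∈ [25, 63]
|AC| ∈ [6, 82]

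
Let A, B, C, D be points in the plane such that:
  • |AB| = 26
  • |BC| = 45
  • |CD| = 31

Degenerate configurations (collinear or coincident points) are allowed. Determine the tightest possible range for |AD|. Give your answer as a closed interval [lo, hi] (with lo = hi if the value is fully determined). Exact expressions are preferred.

|AD| ∈ [0, 102]  (≈ [0.0000, 102.0000])

|AB| ∈ {26}
|BC| ∈ {45}
|CD| ∈ {31}
|AC| ∈ [19, 71]
|BD| ∈ [14, 76]
|AD| ∈ [0, 102]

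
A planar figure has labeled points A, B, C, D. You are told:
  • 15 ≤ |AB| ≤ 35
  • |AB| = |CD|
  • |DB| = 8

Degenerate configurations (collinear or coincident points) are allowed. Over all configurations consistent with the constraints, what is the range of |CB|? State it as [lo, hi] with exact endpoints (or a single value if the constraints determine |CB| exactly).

|AB| ∈ [15, 35]
|BD| ∈ {8}
|CD| ∈ [15, 35]
|AD| ∈ [7, 43]
|BC| ∈ [7, 43]
|AC| ∈ [0, 78]

|CB| ∈ [7, 43]  (≈ [7.0000, 43.0000])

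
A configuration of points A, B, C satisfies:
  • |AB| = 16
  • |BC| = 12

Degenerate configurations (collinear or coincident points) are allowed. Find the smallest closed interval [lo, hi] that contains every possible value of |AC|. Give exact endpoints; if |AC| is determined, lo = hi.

|AB| ∈ {16}
|BC| ∈ {12}
|AC| ∈ [4, 28]

|AC| ∈ [4, 28]  (≈ [4.0000, 28.0000])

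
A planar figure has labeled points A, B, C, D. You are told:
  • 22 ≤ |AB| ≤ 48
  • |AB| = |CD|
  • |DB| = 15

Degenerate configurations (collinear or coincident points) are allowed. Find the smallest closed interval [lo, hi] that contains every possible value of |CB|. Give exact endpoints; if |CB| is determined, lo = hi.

|CB| ∈ [7, 63]  (≈ [7.0000, 63.0000])

|AB| ∈ [22, 48]
|BD| ∈ {15}
|CD| ∈ [22, 48]
|AD| ∈ [7, 63]
|BC| ∈ [7, 63]
|AC| ∈ [0, 111]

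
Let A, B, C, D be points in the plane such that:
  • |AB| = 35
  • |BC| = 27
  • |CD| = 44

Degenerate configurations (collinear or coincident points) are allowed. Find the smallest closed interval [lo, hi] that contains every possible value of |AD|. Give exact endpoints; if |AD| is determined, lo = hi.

|AD| ∈ [0, 106]  (≈ [0.0000, 106.0000])

|AB| ∈ {35}
|BC| ∈ {27}
|CD| ∈ {44}
|AC| ∈ [8, 62]
|BD| ∈ [17, 71]
|AD| ∈ [0, 106]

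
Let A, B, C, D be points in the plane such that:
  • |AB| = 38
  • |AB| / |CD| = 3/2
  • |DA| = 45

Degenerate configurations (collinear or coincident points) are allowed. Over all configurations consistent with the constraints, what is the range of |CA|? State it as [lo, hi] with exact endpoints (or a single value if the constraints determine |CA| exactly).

|CA| ∈ [59/3, 211/3]  (≈ [19.6667, 70.3333])

|AB| ∈ {38}
|AD| ∈ {45}
|CD| ∈ {76/3}
|BD| ∈ [7, 83]
|AC| ∈ [59/3, 211/3]
|BC| ∈ [0, 325/3]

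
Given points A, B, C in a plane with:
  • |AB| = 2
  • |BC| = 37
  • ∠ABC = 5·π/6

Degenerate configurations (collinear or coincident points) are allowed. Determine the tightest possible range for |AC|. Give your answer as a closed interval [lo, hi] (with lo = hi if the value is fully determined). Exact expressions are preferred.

|AB| ∈ {2}
|BC| ∈ {37}
|AC| ∈ {√(74·√(3) + 1373)}

|AC| = √(74·√(3) + 1373)  (≈ 38.7450)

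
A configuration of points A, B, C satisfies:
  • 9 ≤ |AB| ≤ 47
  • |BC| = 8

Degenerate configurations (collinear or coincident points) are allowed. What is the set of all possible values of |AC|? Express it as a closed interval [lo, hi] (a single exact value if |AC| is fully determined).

|AC| ∈ [1, 55]  (≈ [1.0000, 55.0000])

|AB| ∈ [9, 47]
|BC| ∈ {8}
|AC| ∈ [1, 55]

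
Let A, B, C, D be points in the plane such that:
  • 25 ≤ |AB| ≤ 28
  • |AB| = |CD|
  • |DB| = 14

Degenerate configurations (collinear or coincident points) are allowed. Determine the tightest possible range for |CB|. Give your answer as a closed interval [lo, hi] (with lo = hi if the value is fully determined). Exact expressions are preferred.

|CB| ∈ [11, 42]  (≈ [11.0000, 42.0000])

|AB| ∈ [25, 28]
|BD| ∈ {14}
|CD| ∈ [25, 28]
|AD| ∈ [11, 42]
|BC| ∈ [11, 42]
|AC| ∈ [0, 70]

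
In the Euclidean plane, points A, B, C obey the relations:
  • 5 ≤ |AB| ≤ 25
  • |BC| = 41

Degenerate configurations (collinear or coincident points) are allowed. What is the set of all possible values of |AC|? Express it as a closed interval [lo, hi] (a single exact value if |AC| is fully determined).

|AB| ∈ [5, 25]
|BC| ∈ {41}
|AC| ∈ [16, 66]

|AC| ∈ [16, 66]  (≈ [16.0000, 66.0000])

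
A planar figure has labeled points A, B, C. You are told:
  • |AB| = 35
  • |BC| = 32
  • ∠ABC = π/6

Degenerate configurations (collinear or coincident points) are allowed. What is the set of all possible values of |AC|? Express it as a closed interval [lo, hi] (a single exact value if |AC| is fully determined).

|AB| ∈ {35}
|BC| ∈ {32}
|AC| ∈ {√(2249 - 1120·√(3))}

|AC| = √(2249 - 1120·√(3))  (≈ 17.5813)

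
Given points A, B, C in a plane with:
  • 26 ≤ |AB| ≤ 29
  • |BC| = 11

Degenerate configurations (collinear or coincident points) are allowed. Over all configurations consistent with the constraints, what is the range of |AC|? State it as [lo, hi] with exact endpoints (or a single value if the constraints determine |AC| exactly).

|AC| ∈ [15, 40]  (≈ [15.0000, 40.0000])

|AB| ∈ [26, 29]
|BC| ∈ {11}
|AC| ∈ [15, 40]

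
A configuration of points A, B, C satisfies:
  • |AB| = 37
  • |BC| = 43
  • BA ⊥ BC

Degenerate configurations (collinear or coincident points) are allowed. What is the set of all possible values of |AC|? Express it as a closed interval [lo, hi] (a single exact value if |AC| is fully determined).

|AC| = √(3218)  (≈ 56.7274)

|AB| ∈ {37}
|BC| ∈ {43}
|AC| ∈ {√(3218)}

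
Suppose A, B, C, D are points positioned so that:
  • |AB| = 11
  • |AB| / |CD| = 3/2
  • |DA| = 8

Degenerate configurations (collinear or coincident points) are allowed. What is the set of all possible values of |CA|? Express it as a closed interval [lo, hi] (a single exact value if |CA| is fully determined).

|AB| ∈ {11}
|AD| ∈ {8}
|CD| ∈ {22/3}
|BD| ∈ [3, 19]
|AC| ∈ [2/3, 46/3]
|BC| ∈ [0, 79/3]

|CA| ∈ [2/3, 46/3]  (≈ [0.6667, 15.3333])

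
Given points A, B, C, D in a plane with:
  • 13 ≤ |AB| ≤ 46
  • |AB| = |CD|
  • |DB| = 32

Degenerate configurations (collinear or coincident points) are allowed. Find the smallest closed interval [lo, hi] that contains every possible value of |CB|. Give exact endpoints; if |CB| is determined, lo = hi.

|CB| ∈ [0, 78]  (≈ [0.0000, 78.0000])

|AB| ∈ [13, 46]
|BD| ∈ {32}
|CD| ∈ [13, 46]
|AD| ∈ [0, 78]
|BC| ∈ [0, 78]
|AC| ∈ [0, 124]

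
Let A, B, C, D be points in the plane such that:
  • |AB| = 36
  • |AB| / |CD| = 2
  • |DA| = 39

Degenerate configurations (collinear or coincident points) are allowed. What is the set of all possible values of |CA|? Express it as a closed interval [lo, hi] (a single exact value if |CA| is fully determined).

|CA| ∈ [21, 57]  (≈ [21.0000, 57.0000])

|AB| ∈ {36}
|AD| ∈ {39}
|CD| ∈ {18}
|BD| ∈ [3, 75]
|AC| ∈ [21, 57]
|BC| ∈ [0, 93]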